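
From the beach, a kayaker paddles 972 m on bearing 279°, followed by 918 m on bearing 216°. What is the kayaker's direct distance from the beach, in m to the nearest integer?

1612 m

Leg 1 (279°, 972 m): east 972 sin 279° = -960.03, north 972 cos 279° = 152.05
Leg 2 (216°, 918 m): east 918 sin 216° = -539.59, north 918 cos 216° = -742.68
Net: -1499.62 east, -590.62 north. Distance = √((-1499.62)² + (-590.62)²) = 1611.737 m.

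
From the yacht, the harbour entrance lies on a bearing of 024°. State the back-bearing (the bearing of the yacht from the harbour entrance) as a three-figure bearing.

204°

Back-bearing = 024° + 180° = 204°.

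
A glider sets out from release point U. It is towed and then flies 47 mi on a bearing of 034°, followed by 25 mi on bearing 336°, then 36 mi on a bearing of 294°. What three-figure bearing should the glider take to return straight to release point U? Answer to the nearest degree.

168°

Leg 1 (034°, 47 mi): east 47 sin 34° = 26.28, north 47 cos 34° = 38.96
Leg 2 (336°, 25 mi): east 25 sin 336° = -10.17, north 25 cos 336° = 22.84
Leg 3 (294°, 36 mi): east 36 sin 294° = -32.89, north 36 cos 294° = 14.64
Net displacement: -16.77 east, 76.45 north. Direction back to start is (16.77, -76.45): bearing = atan2(16.77, -76.45) mod 360° = 167.62° ≈ 168°.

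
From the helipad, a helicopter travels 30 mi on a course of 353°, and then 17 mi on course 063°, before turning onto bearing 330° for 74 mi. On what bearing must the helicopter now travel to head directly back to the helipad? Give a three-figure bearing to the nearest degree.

Leg 1 (353°, 30 mi): east 30 sin 353° = -3.66, north 30 cos 353° = 29.78
Leg 2 (063°, 17 mi): east 17 sin 63° = 15.15, north 17 cos 63° = 7.72
Leg 3 (330°, 74 mi): east 74 sin 330° = -37.00, north 74 cos 330° = 64.09
Net displacement: -25.51 east, 101.58 north. Direction back to start is (25.51, -101.58): bearing = atan2(25.51, -101.58) mod 360° = 165.90° ≈ 166°.

166°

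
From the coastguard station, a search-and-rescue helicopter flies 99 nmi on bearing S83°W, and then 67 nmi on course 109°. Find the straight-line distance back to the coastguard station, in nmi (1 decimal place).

Leg 1 (S83°W, 99 nmi): east 99 sin 263° = -98.26, north 99 cos 263° = -12.07
Leg 2 (109°, 67 nmi): east 67 sin 109° = 63.35, north 67 cos 109° = -21.81
Net: -34.91 east, -33.88 north. Distance = √((-34.91)² + (-33.88)²) = 48.648 nmi.

48.6 nmi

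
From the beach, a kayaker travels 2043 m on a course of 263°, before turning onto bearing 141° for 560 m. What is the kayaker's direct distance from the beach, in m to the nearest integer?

Leg 1 (263°, 2043 m): east 2043 sin 263° = -2027.77, north 2043 cos 263° = -248.98
Leg 2 (141°, 560 m): east 560 sin 141° = 352.42, north 560 cos 141° = -435.20
Net: -1675.35 east, -684.18 north. Distance = √((-1675.35)² + (-684.18)²) = 1809.671 m.

1810 m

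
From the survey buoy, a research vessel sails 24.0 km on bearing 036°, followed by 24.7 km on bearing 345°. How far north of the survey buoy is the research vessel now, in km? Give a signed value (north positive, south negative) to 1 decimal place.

Leg 1 (036°, 24.0 km): east 24.0 sin 36° = 14.11, north 24.0 cos 36° = 19.42
Leg 2 (345°, 24.7 km): east 24.7 sin 345° = -6.39, north 24.7 cos 345° = 23.86
Net north component: 43.27 km.

43.3 km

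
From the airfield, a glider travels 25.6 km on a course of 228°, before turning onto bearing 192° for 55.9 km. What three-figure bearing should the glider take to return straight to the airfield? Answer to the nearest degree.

023°

Leg 1 (228°, 25.6 km): east 25.6 sin 228° = -19.02, north 25.6 cos 228° = -17.13
Leg 2 (192°, 55.9 km): east 55.9 sin 192° = -11.62, north 55.9 cos 192° = -54.68
Net displacement: -30.65 east, -71.81 north. Direction back to start is (30.65, 71.81): bearing = atan2(30.65, 71.81) mod 360° = 23.11° ≈ 023°.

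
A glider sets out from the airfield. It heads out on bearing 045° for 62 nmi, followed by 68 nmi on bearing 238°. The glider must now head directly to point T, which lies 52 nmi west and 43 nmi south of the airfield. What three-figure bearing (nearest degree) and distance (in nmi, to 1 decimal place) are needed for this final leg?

217°, 63.5 nmi

Leg 1 (045°, 62 nmi): east 62 sin 45° = 43.84, north 62 cos 45° = 43.84
Leg 2 (238°, 68 nmi): east 68 sin 238° = -57.67, north 68 cos 238° = -36.03
Current position: (-13.83, 7.81). Target: (-52, -43). Remaining: Δeast = -38.17, Δnorth = -50.81.
Bearing = atan2(-38.17, -50.81) mod 360° = 216.92°; distance = √((-38.17)² + (-50.81)²) = 63.549 nmi.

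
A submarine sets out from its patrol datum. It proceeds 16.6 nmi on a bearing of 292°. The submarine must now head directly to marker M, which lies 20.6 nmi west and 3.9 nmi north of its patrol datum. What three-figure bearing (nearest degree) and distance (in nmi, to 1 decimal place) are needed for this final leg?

246°, 5.7 nmi

Leg 1 (292°, 16.6 nmi): east 16.6 sin 292° = -15.39, north 16.6 cos 292° = 6.22
Current position: (-15.39, 6.22). Target: (-20.6, 3.9). Remaining: Δeast = -5.21, Δnorth = -2.32.
Bearing = atan2(-5.21, -2.32) mod 360° = 246.01°; distance = √((-5.21)² + (-2.32)²) = 5.701 nmi.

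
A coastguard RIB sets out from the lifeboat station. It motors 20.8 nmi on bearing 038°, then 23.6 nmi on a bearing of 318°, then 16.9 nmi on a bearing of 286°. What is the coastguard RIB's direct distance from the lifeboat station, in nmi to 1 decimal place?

43.1 nmi

Leg 1 (038°, 20.8 nmi): east 20.8 sin 38° = 12.81, north 20.8 cos 38° = 16.39
Leg 2 (318°, 23.6 nmi): east 23.6 sin 318° = -15.79, north 23.6 cos 318° = 17.54
Leg 3 (286°, 16.9 nmi): east 16.9 sin 286° = -16.25, north 16.9 cos 286° = 4.66
Net: -19.23 east, 38.59 north. Distance = √((-19.23)² + (38.59)²) = 43.114 nmi.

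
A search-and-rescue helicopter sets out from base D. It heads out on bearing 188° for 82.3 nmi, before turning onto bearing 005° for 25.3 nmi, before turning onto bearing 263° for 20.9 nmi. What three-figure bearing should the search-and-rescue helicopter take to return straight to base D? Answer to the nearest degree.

027°

Leg 1 (188°, 82.3 nmi): east 82.3 sin 188° = -11.45, north 82.3 cos 188° = -81.50
Leg 2 (005°, 25.3 nmi): east 25.3 sin 5° = 2.21, north 25.3 cos 5° = 25.20
Leg 3 (263°, 20.9 nmi): east 20.9 sin 263° = -20.74, north 20.9 cos 263° = -2.55
Net displacement: -29.99 east, -58.84 north. Direction back to start is (29.99, 58.84): bearing = atan2(29.99, 58.84) mod 360° = 27.01° ≈ 027°.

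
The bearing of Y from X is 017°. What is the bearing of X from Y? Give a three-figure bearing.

Back-bearing = 017° + 180° = 197°.

197°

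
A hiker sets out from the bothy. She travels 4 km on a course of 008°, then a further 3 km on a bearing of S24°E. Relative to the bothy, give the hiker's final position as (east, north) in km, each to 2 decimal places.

(1.78, 1.22)

Leg 1 (008°, 4 km): east 4 sin 8° = 0.56, north 4 cos 8° = 3.96
Leg 2 (S24°E, 3 km): east 3 sin 156° = 1.22, north 3 cos 156° = -2.74
Summing: 1.78 km east, 1.22 km north → (1.78, 1.22).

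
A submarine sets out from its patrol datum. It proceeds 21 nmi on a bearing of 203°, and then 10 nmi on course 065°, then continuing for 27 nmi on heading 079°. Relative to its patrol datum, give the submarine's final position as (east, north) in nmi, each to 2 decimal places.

(27.36, -9.95)

Leg 1 (203°, 21 nmi): east 21 sin 203° = -8.21, north 21 cos 203° = -19.33
Leg 2 (065°, 10 nmi): east 10 sin 65° = 9.06, north 10 cos 65° = 4.23
Leg 3 (079°, 27 nmi): east 27 sin 79° = 26.50, north 27 cos 79° = 5.15
Summing: 27.36 nmi east, -9.95 nmi north → (27.36, -9.95).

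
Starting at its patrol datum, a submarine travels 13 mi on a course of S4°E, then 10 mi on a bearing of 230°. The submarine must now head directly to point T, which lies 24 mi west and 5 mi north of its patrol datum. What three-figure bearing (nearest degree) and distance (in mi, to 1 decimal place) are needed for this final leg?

325°, 29.9 mi

Leg 1 (S4°E, 13 mi): east 13 sin 176° = 0.91, north 13 cos 176° = -12.97
Leg 2 (230°, 10 mi): east 10 sin 230° = -7.66, north 10 cos 230° = -6.43
Current position: (-6.75, -19.40). Target: (-24, 5). Remaining: Δeast = -17.25, Δnorth = 24.40.
Bearing = atan2(-17.25, 24.40) mod 360° = 324.74°; distance = √((-17.25)² + (24.40)²) = 29.877 mi.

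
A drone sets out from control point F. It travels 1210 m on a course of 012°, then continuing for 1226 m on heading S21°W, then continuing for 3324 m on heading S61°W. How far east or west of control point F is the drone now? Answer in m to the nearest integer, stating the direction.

3095 m west

Leg 1 (012°, 1210 m): east 1210 sin 12° = 251.57, north 1210 cos 12° = 1183.56
Leg 2 (S21°W, 1226 m): east 1226 sin 201° = -439.36, north 1226 cos 201° = -1144.57
Leg 3 (S61°W, 3324 m): east 3324 sin 241° = -2907.24, north 3324 cos 241° = -1611.51
Net east component: -3095.02 m.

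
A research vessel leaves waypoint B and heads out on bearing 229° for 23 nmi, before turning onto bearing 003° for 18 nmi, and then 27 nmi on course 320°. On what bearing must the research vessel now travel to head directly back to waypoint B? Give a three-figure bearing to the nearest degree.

Leg 1 (229°, 23 nmi): east 23 sin 229° = -17.36, north 23 cos 229° = -15.09
Leg 2 (003°, 18 nmi): east 18 sin 3° = 0.94, north 18 cos 3° = 17.98
Leg 3 (320°, 27 nmi): east 27 sin 320° = -17.36, north 27 cos 320° = 20.68
Net displacement: -33.77 east, 23.57 north. Direction back to start is (33.77, -23.57): bearing = atan2(33.77, -23.57) mod 360° = 124.91° ≈ 125°.

125°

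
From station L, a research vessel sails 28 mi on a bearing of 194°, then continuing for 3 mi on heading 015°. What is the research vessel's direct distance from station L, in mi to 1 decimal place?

Leg 1 (194°, 28 mi): east 28 sin 194° = -6.77, north 28 cos 194° = -27.17
Leg 2 (015°, 3 mi): east 3 sin 15° = 0.78, north 3 cos 15° = 2.90
Net: -6.00 east, -24.27 north. Distance = √((-6.00)² + (-24.27)²) = 25.001 mi.

25.0 mi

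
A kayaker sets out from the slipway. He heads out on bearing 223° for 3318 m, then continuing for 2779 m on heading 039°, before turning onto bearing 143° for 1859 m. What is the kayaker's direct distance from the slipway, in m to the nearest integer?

Leg 1 (223°, 3318 m): east 3318 sin 223° = -2262.87, north 3318 cos 223° = -2426.63
Leg 2 (039°, 2779 m): east 2779 sin 39° = 1748.88, north 2779 cos 39° = 2159.69
Leg 3 (143°, 1859 m): east 1859 sin 143° = 1118.77, north 1859 cos 143° = -1484.66
Net: 604.78 east, -1751.61 north. Distance = √((604.78)² + (-1751.61)²) = 1853.076 m.

1853 m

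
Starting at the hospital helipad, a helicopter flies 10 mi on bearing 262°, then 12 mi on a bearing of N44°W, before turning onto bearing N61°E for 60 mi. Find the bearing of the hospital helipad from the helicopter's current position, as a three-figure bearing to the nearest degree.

Leg 1 (262°, 10 mi): east 10 sin 262° = -9.90, north 10 cos 262° = -1.39
Leg 2 (N44°W, 12 mi): east 12 sin 316° = -8.34, north 12 cos 316° = 8.63
Leg 3 (N61°E, 60 mi): east 60 sin 61° = 52.48, north 60 cos 61° = 29.09
Net displacement: 34.24 east, 36.33 north. Direction back to start is (-34.24, -36.33): bearing = atan2(-34.24, -36.33) mod 360° = 223.30° ≈ 223°.

223°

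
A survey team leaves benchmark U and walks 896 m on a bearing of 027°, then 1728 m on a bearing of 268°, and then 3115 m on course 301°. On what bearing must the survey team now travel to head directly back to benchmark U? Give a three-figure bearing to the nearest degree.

Leg 1 (027°, 896 m): east 896 sin 27° = 406.78, north 896 cos 27° = 798.34
Leg 2 (268°, 1728 m): east 1728 sin 268° = -1726.95, north 1728 cos 268° = -60.31
Leg 3 (301°, 3115 m): east 3115 sin 301° = -2670.08, north 3115 cos 301° = 1604.34
Net displacement: -3990.25 east, 2342.38 north. Direction back to start is (3990.25, -2342.38): bearing = atan2(3990.25, -2342.38) mod 360° = 120.41° ≈ 120°.

120°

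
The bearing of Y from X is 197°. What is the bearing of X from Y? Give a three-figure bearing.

017°

Back-bearing = 197° − 180° = 017°.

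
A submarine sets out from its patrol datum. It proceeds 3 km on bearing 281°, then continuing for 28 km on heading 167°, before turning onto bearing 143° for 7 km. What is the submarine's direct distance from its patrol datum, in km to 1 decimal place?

33.2 km

Leg 1 (281°, 3 km): east 3 sin 281° = -2.94, north 3 cos 281° = 0.57
Leg 2 (167°, 28 km): east 28 sin 167° = 6.30, north 28 cos 167° = -27.28
Leg 3 (143°, 7 km): east 7 sin 143° = 4.21, north 7 cos 143° = -5.59
Net: 7.57 east, -32.30 north. Distance = √((7.57)² + (-32.30)²) = 33.175 km.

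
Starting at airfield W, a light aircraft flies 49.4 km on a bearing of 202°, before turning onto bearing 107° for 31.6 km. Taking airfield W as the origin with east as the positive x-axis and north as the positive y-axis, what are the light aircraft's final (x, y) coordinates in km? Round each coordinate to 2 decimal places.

(11.71, -55.04)

Leg 1 (202°, 49.4 km): east 49.4 sin 202° = -18.51, north 49.4 cos 202° = -45.80
Leg 2 (107°, 31.6 km): east 31.6 sin 107° = 30.22, north 31.6 cos 107° = -9.24
Summing: 11.71 km east, -55.04 km north → (11.71, -55.04).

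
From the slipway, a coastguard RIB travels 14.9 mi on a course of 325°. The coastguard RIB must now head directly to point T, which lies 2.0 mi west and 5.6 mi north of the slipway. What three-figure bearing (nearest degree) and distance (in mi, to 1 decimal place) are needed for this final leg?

135°, 9.3 mi

Leg 1 (325°, 14.9 mi): east 14.9 sin 325° = -8.55, north 14.9 cos 325° = 12.21
Current position: (-8.55, 12.21). Target: (-2.0, 5.6). Remaining: Δeast = 6.55, Δnorth = -6.61.
Bearing = atan2(6.55, -6.61) mod 360° = 135.26°; distance = √((6.55)² + (-6.61)²) = 9.300 mi.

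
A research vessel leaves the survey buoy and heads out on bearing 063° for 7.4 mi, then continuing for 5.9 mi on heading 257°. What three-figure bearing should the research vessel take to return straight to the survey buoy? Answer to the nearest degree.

203°

Leg 1 (063°, 7.4 mi): east 7.4 sin 63° = 6.59, north 7.4 cos 63° = 3.36
Leg 2 (257°, 5.9 mi): east 5.9 sin 257° = -5.75, north 5.9 cos 257° = -1.33
Net displacement: 0.84 east, 2.03 north. Direction back to start is (-0.84, -2.03): bearing = atan2(-0.84, -2.03) mod 360° = 202.57° ≈ 203°.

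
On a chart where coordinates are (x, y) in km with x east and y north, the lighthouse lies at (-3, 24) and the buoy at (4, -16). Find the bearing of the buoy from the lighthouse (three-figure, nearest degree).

Δeast = 4 − -3 = 7.00; Δnorth = -16 − 24 = -40.00.
Bearing = atan2(Δeast, Δnorth) mod 360° = 170.07° ≈ 170°.

170°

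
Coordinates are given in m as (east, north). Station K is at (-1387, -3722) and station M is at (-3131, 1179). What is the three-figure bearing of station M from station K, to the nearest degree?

340°

Δeast = -3131 − -1387 = -1744.00; Δnorth = 1179 − -3722 = 4901.00.
Bearing = atan2(Δeast, Δnorth) mod 360° = 340.41° ≈ 340°.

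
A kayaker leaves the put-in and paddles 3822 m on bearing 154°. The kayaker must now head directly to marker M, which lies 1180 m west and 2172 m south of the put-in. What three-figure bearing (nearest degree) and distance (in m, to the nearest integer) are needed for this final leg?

Leg 1 (154°, 3822 m): east 3822 sin 154° = 1675.45, north 3822 cos 154° = -3435.19
Current position: (1675.45, -3435.19). Target: (-1180, -2172). Remaining: Δeast = -2855.45, Δnorth = 1263.19.
Bearing = atan2(-2855.45, 1263.19) mod 360° = 293.86°; distance = √((-2855.45)² + (1263.19)²) = 3122.382 m.

294°, 3122 m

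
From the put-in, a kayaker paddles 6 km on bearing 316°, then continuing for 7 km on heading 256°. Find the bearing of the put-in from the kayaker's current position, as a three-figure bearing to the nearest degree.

103°

Leg 1 (316°, 6 km): east 6 sin 316° = -4.17, north 6 cos 316° = 4.32
Leg 2 (256°, 7 km): east 7 sin 256° = -6.79, north 7 cos 256° = -1.69
Net displacement: -10.96 east, 2.62 north. Direction back to start is (10.96, -2.62): bearing = atan2(10.96, -2.62) mod 360° = 103.46° ≈ 103°.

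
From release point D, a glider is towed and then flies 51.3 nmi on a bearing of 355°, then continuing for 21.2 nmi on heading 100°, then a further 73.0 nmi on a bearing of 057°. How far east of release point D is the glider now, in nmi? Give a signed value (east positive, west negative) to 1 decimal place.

77.6 nmi

Leg 1 (355°, 51.3 nmi): east 51.3 sin 355° = -4.47, north 51.3 cos 355° = 51.10
Leg 2 (100°, 21.2 nmi): east 21.2 sin 100° = 20.88, north 21.2 cos 100° = -3.68
Leg 3 (057°, 73.0 nmi): east 73.0 sin 57° = 61.22, north 73.0 cos 57° = 39.76
Net east component: 77.63 nmi.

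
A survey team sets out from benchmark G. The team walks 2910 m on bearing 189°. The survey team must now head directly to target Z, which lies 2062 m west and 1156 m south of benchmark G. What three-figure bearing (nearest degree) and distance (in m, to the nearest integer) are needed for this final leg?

Leg 1 (189°, 2910 m): east 2910 sin 189° = -455.22, north 2910 cos 189° = -2874.17
Current position: (-455.22, -2874.17). Target: (-2062, -1156). Remaining: Δeast = -1606.78, Δnorth = 1718.17.
Bearing = atan2(-1606.78, 1718.17) mod 360° = 316.92°; distance = √((-1606.78)² + (1718.17)²) = 2352.413 m.

317°, 2352 m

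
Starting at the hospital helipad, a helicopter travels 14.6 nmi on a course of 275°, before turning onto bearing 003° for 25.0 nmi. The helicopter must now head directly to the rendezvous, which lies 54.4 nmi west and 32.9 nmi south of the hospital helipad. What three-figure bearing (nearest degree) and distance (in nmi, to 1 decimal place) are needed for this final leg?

215°, 72.1 nmi

Leg 1 (275°, 14.6 nmi): east 14.6 sin 275° = -14.54, north 14.6 cos 275° = 1.27
Leg 2 (003°, 25.0 nmi): east 25.0 sin 3° = 1.31, north 25.0 cos 3° = 24.97
Current position: (-13.24, 26.24). Target: (-54.4, -32.9). Remaining: Δeast = -41.16, Δnorth = -59.14.
Bearing = atan2(-41.16, -59.14) mod 360° = 214.84°; distance = √((-41.16)² + (-59.14)²) = 72.054 nmi.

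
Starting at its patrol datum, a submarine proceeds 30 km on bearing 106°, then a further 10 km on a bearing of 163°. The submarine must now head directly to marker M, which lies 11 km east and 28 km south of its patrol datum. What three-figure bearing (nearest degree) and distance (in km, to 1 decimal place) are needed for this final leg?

Leg 1 (106°, 30 km): east 30 sin 106° = 28.84, north 30 cos 106° = -8.27
Leg 2 (163°, 10 km): east 10 sin 163° = 2.92, north 10 cos 163° = -9.56
Current position: (31.76, -17.83). Target: (11, -28). Remaining: Δeast = -20.76, Δnorth = -10.17.
Bearing = atan2(-20.76, -10.17) mod 360° = 243.91°; distance = √((-20.76)² + (-10.17)²) = 23.118 km.

244°, 23.1 km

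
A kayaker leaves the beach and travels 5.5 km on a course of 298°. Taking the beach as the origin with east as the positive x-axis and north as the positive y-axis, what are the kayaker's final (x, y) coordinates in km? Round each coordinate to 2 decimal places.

(-4.86, 2.58)

Leg 1 (298°, 5.5 km): east 5.5 sin 298° = -4.86, north 5.5 cos 298° = 2.58
Summing: -4.86 km east, 2.58 km north → (-4.86, 2.58).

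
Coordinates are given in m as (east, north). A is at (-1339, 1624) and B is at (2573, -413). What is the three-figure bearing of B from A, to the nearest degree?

118°

Δeast = 2573 − -1339 = 3912.00; Δnorth = -413 − 1624 = -2037.00.
Bearing = atan2(Δeast, Δnorth) mod 360° = 117.51° ≈ 118°.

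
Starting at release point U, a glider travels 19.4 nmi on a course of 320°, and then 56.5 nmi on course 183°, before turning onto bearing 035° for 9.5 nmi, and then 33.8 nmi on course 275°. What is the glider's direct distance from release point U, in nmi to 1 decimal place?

53.4 nmi

Leg 1 (320°, 19.4 nmi): east 19.4 sin 320° = -12.47, north 19.4 cos 320° = 14.86
Leg 2 (183°, 56.5 nmi): east 56.5 sin 183° = -2.96, north 56.5 cos 183° = -56.42
Leg 3 (035°, 9.5 nmi): east 9.5 sin 35° = 5.45, north 9.5 cos 35° = 7.78
Leg 4 (275°, 33.8 nmi): east 33.8 sin 275° = -33.67, north 33.8 cos 275° = 2.95
Net: -43.65 east, -30.83 north. Distance = √((-43.65)² + (-30.83)²) = 53.441 nmi.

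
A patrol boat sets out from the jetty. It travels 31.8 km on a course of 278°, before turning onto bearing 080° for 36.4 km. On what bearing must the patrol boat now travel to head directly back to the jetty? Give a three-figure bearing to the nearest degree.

202°

Leg 1 (278°, 31.8 km): east 31.8 sin 278° = -31.49, north 31.8 cos 278° = 4.43
Leg 2 (080°, 36.4 km): east 36.4 sin 80° = 35.85, north 36.4 cos 80° = 6.32
Net displacement: 4.36 east, 10.75 north. Direction back to start is (-4.36, -10.75): bearing = atan2(-4.36, -10.75) mod 360° = 202.07° ≈ 202°.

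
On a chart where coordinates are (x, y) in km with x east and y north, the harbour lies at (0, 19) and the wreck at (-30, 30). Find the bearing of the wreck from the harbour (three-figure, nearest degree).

Δeast = -30 − 0 = -30.00; Δnorth = 30 − 19 = 11.00.
Bearing = atan2(Δeast, Δnorth) mod 360° = 290.14° ≈ 290°.

290°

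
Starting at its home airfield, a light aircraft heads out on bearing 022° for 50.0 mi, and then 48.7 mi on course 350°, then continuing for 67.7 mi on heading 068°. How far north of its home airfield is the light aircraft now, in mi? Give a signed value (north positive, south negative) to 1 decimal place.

119.7 mi

Leg 1 (022°, 50.0 mi): east 50.0 sin 22° = 18.73, north 50.0 cos 22° = 46.36
Leg 2 (350°, 48.7 mi): east 48.7 sin 350° = -8.46, north 48.7 cos 350° = 47.96
Leg 3 (068°, 67.7 mi): east 67.7 sin 68° = 62.77, north 67.7 cos 68° = 25.36
Net north component: 119.68 mi.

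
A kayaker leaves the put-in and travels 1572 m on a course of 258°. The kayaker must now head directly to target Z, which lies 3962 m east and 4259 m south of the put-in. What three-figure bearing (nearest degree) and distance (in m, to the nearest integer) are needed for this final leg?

126°, 6761 m

Leg 1 (258°, 1572 m): east 1572 sin 258° = -1537.65, north 1572 cos 258° = -326.84
Current position: (-1537.65, -326.84). Target: (3962, -4259). Remaining: Δeast = 5499.65, Δnorth = -3932.16.
Bearing = atan2(5499.65, -3932.16) mod 360° = 125.56°; distance = √((5499.65)² + (-3932.16)²) = 6760.772 m.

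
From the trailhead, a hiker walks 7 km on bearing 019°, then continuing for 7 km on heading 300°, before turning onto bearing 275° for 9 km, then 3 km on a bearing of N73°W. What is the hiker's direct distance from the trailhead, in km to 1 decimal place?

Leg 1 (019°, 7 km): east 7 sin 19° = 2.28, north 7 cos 19° = 6.62
Leg 2 (300°, 7 km): east 7 sin 300° = -6.06, north 7 cos 300° = 3.50
Leg 3 (275°, 9 km): east 9 sin 275° = -8.97, north 9 cos 275° = 0.78
Leg 4 (N73°W, 3 km): east 3 sin 287° = -2.87, north 3 cos 287° = 0.88
Net: -15.62 east, 11.78 north. Distance = √((-15.62)² + (11.78)²) = 19.562 km.

19.6 km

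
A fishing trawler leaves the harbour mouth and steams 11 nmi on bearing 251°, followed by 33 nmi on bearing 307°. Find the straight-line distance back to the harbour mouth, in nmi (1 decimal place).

Leg 1 (251°, 11 nmi): east 11 sin 251° = -10.40, north 11 cos 251° = -3.58
Leg 2 (307°, 33 nmi): east 33 sin 307° = -26.35, north 33 cos 307° = 19.86
Net: -36.76 east, 16.28 north. Distance = √((-36.76)² + (16.28)²) = 40.199 nmi.

40.2 nmi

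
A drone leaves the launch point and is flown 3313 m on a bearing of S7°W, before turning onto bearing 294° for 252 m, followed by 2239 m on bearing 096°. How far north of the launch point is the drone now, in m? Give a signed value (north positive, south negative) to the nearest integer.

Leg 1 (S7°W, 3313 m): east 3313 sin 187° = -403.75, north 3313 cos 187° = -3288.31
Leg 2 (294°, 252 m): east 252 sin 294° = -230.21, north 252 cos 294° = 102.50
Leg 3 (096°, 2239 m): east 2239 sin 96° = 2226.73, north 2239 cos 96° = -234.04
Net north component: -3419.85 m.

-3420 m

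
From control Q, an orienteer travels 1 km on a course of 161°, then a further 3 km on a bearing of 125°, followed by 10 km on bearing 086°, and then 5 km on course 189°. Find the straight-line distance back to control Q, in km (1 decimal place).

Leg 1 (161°, 1 km): east 1 sin 161° = 0.33, north 1 cos 161° = -0.95
Leg 2 (125°, 3 km): east 3 sin 125° = 2.46, north 3 cos 125° = -1.72
Leg 3 (086°, 10 km): east 10 sin 86° = 9.98, north 10 cos 86° = 0.70
Leg 4 (189°, 5 km): east 5 sin 189° = -0.78, north 5 cos 189° = -4.94
Net: 11.98 east, -6.91 north. Distance = √((11.98)² + (-6.91)²) = 13.826 km.

13.8 km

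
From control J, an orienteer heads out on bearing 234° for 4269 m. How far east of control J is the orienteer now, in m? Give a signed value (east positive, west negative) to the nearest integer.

Leg 1 (234°, 4269 m): east 4269 sin 234° = -3453.69, north 4269 cos 234° = -2509.26
Net east component: -3453.69 m.

-3454 m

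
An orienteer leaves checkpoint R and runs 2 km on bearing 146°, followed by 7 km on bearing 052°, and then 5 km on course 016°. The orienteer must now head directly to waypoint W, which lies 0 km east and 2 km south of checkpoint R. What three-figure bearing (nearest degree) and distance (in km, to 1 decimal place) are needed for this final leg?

Leg 1 (146°, 2 km): east 2 sin 146° = 1.12, north 2 cos 146° = -1.66
Leg 2 (052°, 7 km): east 7 sin 52° = 5.52, north 7 cos 52° = 4.31
Leg 3 (016°, 5 km): east 5 sin 16° = 1.38, north 5 cos 16° = 4.81
Current position: (8.01, 7.46). Target: (0, -2). Remaining: Δeast = -8.01, Δnorth = -9.46.
Bearing = atan2(-8.01, -9.46) mod 360° = 220.27°; distance = √((-8.01)² + (-9.46)²) = 12.396 km.

220°, 12.4 km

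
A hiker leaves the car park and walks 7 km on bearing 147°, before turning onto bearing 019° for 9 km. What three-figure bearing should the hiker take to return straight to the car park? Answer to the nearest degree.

249°

Leg 1 (147°, 7 km): east 7 sin 147° = 3.81, north 7 cos 147° = -5.87
Leg 2 (019°, 9 km): east 9 sin 19° = 2.93, north 9 cos 19° = 8.51
Net displacement: 6.74 east, 2.64 north. Direction back to start is (-6.74, -2.64): bearing = atan2(-6.74, -2.64) mod 360° = 248.63° ≈ 249°.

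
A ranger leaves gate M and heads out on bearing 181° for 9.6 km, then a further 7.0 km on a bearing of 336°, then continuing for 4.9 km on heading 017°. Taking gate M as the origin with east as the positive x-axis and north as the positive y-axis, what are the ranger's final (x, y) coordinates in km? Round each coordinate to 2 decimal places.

(-1.58, 1.48)

Leg 1 (181°, 9.6 km): east 9.6 sin 181° = -0.17, north 9.6 cos 181° = -9.60
Leg 2 (336°, 7.0 km): east 7.0 sin 336° = -2.85, north 7.0 cos 336° = 6.39
Leg 3 (017°, 4.9 km): east 4.9 sin 17° = 1.43, north 4.9 cos 17° = 4.69
Summing: -1.58 km east, 1.48 km north → (-1.58, 1.48).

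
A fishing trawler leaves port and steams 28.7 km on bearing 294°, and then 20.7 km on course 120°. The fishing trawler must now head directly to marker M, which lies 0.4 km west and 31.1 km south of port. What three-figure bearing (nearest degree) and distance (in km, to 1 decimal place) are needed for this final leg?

Leg 1 (294°, 28.7 km): east 28.7 sin 294° = -26.22, north 28.7 cos 294° = 11.67
Leg 2 (120°, 20.7 km): east 20.7 sin 120° = 17.93, north 20.7 cos 120° = -10.35
Current position: (-8.29, 1.32). Target: (-0.4, -31.1). Remaining: Δeast = 7.89, Δnorth = -32.42.
Bearing = atan2(7.89, -32.42) mod 360° = 166.32°; distance = √((7.89)² + (-32.42)²) = 33.370 km.

166°, 33.4 km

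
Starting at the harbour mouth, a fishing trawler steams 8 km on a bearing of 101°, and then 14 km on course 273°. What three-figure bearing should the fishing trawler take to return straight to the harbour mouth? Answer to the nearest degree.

Leg 1 (101°, 8 km): east 8 sin 101° = 7.85, north 8 cos 101° = -1.53
Leg 2 (273°, 14 km): east 14 sin 273° = -13.98, north 14 cos 273° = 0.73
Net displacement: -6.13 east, -0.79 north. Direction back to start is (6.13, 0.79): bearing = atan2(6.13, 0.79) mod 360° = 82.62° ≈ 083°.

083°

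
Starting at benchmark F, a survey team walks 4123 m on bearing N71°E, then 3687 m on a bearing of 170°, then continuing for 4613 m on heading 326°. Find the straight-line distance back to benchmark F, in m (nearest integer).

Leg 1 (N71°E, 4123 m): east 4123 sin 71° = 3898.37, north 4123 cos 71° = 1342.32
Leg 2 (170°, 3687 m): east 3687 sin 170° = 640.24, north 3687 cos 170° = -3630.99
Leg 3 (326°, 4613 m): east 4613 sin 326° = -2579.56, north 4613 cos 326° = 3824.35
Net: 1959.06 east, 1535.68 north. Distance = √((1959.06)² + (1535.68)²) = 2489.221 m.

2489 m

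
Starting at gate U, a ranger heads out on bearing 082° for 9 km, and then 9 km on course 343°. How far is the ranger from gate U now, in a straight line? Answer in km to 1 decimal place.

11.7 km

Leg 1 (082°, 9 km): east 9 sin 82° = 8.91, north 9 cos 82° = 1.25
Leg 2 (343°, 9 km): east 9 sin 343° = -2.63, north 9 cos 343° = 8.61
Net: 6.28 east, 9.86 north. Distance = √((6.28)² + (9.86)²) = 11.690 km.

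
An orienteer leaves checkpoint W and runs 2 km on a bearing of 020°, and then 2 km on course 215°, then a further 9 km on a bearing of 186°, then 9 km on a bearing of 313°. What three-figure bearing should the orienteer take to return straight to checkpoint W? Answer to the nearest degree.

Leg 1 (020°, 2 km): east 2 sin 20° = 0.68, north 2 cos 20° = 1.88
Leg 2 (215°, 2 km): east 2 sin 215° = -1.15, north 2 cos 215° = -1.64
Leg 3 (186°, 9 km): east 9 sin 186° = -0.94, north 9 cos 186° = -8.95
Leg 4 (313°, 9 km): east 9 sin 313° = -6.58, north 9 cos 313° = 6.14
Net displacement: -7.99 east, -2.57 north. Direction back to start is (7.99, 2.57): bearing = atan2(7.99, 2.57) mod 360° = 72.15° ≈ 072°.

072°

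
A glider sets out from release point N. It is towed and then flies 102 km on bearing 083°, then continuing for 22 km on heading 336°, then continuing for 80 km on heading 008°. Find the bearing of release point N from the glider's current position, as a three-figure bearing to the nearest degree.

Leg 1 (083°, 102 km): east 102 sin 83° = 101.24, north 102 cos 83° = 12.43
Leg 2 (336°, 22 km): east 22 sin 336° = -8.95, north 22 cos 336° = 20.10
Leg 3 (008°, 80 km): east 80 sin 8° = 11.13, north 80 cos 8° = 79.22
Net displacement: 103.43 east, 111.75 north. Direction back to start is (-103.43, -111.75): bearing = atan2(-103.43, -111.75) mod 360° = 222.78° ≈ 223°.

223°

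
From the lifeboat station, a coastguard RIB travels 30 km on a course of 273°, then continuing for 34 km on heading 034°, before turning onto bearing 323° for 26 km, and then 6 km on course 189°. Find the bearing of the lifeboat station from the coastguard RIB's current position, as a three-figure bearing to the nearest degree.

Leg 1 (273°, 30 km): east 30 sin 273° = -29.96, north 30 cos 273° = 1.57
Leg 2 (034°, 34 km): east 34 sin 34° = 19.01, north 34 cos 34° = 28.19
Leg 3 (323°, 26 km): east 26 sin 323° = -15.65, north 26 cos 323° = 20.76
Leg 4 (189°, 6 km): east 6 sin 189° = -0.94, north 6 cos 189° = -5.93
Net displacement: -27.53 east, 44.60 north. Direction back to start is (27.53, -44.60): bearing = atan2(27.53, -44.60) mod 360° = 148.31° ≈ 148°.

148°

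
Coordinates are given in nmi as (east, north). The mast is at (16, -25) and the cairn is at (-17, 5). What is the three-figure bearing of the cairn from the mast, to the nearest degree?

Δeast = -17 − 16 = -33.00; Δnorth = 5 − -25 = 30.00.
Bearing = atan2(Δeast, Δnorth) mod 360° = 312.27° ≈ 312°.

312°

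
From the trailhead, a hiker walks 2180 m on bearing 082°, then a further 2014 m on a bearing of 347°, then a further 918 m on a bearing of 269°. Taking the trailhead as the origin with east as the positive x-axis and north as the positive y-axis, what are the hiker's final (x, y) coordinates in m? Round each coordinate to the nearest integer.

(788, 2250)

Leg 1 (082°, 2180 m): east 2180 sin 82° = 2158.78, north 2180 cos 82° = 303.40
Leg 2 (347°, 2014 m): east 2014 sin 347° = -453.05, north 2014 cos 347° = 1962.38
Leg 3 (269°, 918 m): east 918 sin 269° = -917.86, north 918 cos 269° = -16.02
Summing: 787.87 m east, 2249.76 m north → (788, 2250).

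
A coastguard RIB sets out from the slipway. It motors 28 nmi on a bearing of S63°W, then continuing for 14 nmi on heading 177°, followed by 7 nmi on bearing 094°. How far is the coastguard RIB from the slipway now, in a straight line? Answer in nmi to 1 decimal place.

Leg 1 (S63°W, 28 nmi): east 28 sin 243° = -24.95, north 28 cos 243° = -12.71
Leg 2 (177°, 14 nmi): east 14 sin 177° = 0.73, north 14 cos 177° = -13.98
Leg 3 (094°, 7 nmi): east 7 sin 94° = 6.98, north 7 cos 94° = -0.49
Net: -17.23 east, -27.18 north. Distance = √((-17.23)² + (-27.18)²) = 32.183 nmi.

32.2 nmi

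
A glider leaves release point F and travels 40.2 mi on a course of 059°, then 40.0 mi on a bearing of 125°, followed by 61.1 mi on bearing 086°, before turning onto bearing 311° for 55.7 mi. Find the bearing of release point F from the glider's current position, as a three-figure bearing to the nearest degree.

Leg 1 (059°, 40.2 mi): east 40.2 sin 59° = 34.46, north 40.2 cos 59° = 20.70
Leg 2 (125°, 40.0 mi): east 40.0 sin 125° = 32.77, north 40.0 cos 125° = -22.94
Leg 3 (086°, 61.1 mi): east 61.1 sin 86° = 60.95, north 61.1 cos 86° = 4.26
Leg 4 (311°, 55.7 mi): east 55.7 sin 311° = -42.04, north 55.7 cos 311° = 36.54
Net displacement: 86.14 east, 38.57 north. Direction back to start is (-86.14, -38.57): bearing = atan2(-86.14, -38.57) mod 360° = 245.88° ≈ 246°.

246°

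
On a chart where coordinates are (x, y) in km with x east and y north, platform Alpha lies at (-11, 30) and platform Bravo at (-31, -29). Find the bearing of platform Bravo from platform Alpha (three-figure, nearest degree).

199°

Δeast = -31 − -11 = -20.00; Δnorth = -29 − 30 = -59.00.
Bearing = atan2(Δeast, Δnorth) mod 360° = 198.73° ≈ 199°.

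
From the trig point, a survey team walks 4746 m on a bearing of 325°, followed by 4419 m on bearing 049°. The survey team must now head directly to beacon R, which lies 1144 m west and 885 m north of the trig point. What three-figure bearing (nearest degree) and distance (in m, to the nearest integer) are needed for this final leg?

197°, 6158 m

Leg 1 (325°, 4746 m): east 4746 sin 325° = -2722.19, north 4746 cos 325° = 3887.70
Leg 2 (049°, 4419 m): east 4419 sin 49° = 3335.06, north 4419 cos 49° = 2899.12
Current position: (612.87, 6786.82). Target: (-1144, 885). Remaining: Δeast = -1756.87, Δnorth = -5901.82.
Bearing = atan2(-1756.87, -5901.82) mod 360° = 196.58°; distance = √((-1756.87)² + (-5901.82)²) = 6157.765 m.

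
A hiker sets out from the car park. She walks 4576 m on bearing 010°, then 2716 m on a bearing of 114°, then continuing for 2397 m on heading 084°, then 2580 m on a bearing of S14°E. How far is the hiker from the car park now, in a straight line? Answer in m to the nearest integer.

Leg 1 (010°, 4576 m): east 4576 sin 10° = 794.61, north 4576 cos 10° = 4506.48
Leg 2 (114°, 2716 m): east 2716 sin 114° = 2481.19, north 2716 cos 114° = -1104.70
Leg 3 (084°, 2397 m): east 2397 sin 84° = 2383.87, north 2397 cos 84° = 250.55
Leg 4 (S14°E, 2580 m): east 2580 sin 166° = 624.16, north 2580 cos 166° = -2503.36
Net: 6283.83 east, 1148.98 north. Distance = √((6283.83)² + (1148.98)²) = 6388.010 m.

6388 m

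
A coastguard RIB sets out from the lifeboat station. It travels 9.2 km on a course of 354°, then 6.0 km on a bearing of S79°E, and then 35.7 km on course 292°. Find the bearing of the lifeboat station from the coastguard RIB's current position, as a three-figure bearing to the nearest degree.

Leg 1 (354°, 9.2 km): east 9.2 sin 354° = -0.96, north 9.2 cos 354° = 9.15
Leg 2 (S79°E, 6.0 km): east 6.0 sin 101° = 5.89, north 6.0 cos 101° = -1.14
Leg 3 (292°, 35.7 km): east 35.7 sin 292° = -33.10, north 35.7 cos 292° = 13.37
Net displacement: -28.17 east, 21.38 north. Direction back to start is (28.17, -21.38): bearing = atan2(28.17, -21.38) mod 360° = 127.19° ≈ 127°.

127°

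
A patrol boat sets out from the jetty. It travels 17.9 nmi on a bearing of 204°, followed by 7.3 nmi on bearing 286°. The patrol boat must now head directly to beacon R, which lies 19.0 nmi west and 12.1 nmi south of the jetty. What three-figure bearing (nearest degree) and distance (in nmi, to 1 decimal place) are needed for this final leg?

Leg 1 (204°, 17.9 nmi): east 17.9 sin 204° = -7.28, north 17.9 cos 204° = -16.35
Leg 2 (286°, 7.3 nmi): east 7.3 sin 286° = -7.02, north 7.3 cos 286° = 2.01
Current position: (-14.30, -14.34). Target: (-19.0, -12.1). Remaining: Δeast = -4.70, Δnorth = 2.24.
Bearing = atan2(-4.70, 2.24) mod 360° = 295.47°; distance = √((-4.70)² + (2.24)²) = 5.209 nmi.

295°, 5.2 nmi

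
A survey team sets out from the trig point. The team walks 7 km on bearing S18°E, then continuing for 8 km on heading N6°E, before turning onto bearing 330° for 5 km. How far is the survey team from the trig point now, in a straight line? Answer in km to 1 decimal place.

Leg 1 (S18°E, 7 km): east 7 sin 162° = 2.16, north 7 cos 162° = -6.66
Leg 2 (N6°E, 8 km): east 8 sin 6° = 0.84, north 8 cos 6° = 7.96
Leg 3 (330°, 5 km): east 5 sin 330° = -2.50, north 5 cos 330° = 4.33
Net: 0.50 east, 5.63 north. Distance = √((0.50)² + (5.63)²) = 5.651 km.

5.7 km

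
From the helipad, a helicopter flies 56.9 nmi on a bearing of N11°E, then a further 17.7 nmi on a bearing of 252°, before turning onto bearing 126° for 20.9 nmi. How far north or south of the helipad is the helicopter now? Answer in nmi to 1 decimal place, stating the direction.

38.1 nmi north

Leg 1 (N11°E, 56.9 nmi): east 56.9 sin 11° = 10.86, north 56.9 cos 11° = 55.85
Leg 2 (252°, 17.7 nmi): east 17.7 sin 252° = -16.83, north 17.7 cos 252° = -5.47
Leg 3 (126°, 20.9 nmi): east 20.9 sin 126° = 16.91, north 20.9 cos 126° = -12.28
Net north component: 38.10 nmi.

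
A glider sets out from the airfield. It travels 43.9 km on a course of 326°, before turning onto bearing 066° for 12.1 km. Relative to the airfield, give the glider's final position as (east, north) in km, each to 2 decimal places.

(-13.49, 41.32)

Leg 1 (326°, 43.9 km): east 43.9 sin 326° = -24.55, north 43.9 cos 326° = 36.39
Leg 2 (066°, 12.1 km): east 12.1 sin 66° = 11.05, north 12.1 cos 66° = 4.92
Summing: -13.49 km east, 41.32 km north → (-13.49, 41.32).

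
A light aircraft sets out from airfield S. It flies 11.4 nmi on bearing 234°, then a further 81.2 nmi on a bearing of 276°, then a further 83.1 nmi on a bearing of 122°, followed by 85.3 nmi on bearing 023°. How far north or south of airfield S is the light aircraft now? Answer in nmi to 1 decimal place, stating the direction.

36.3 nmi north

Leg 1 (234°, 11.4 nmi): east 11.4 sin 234° = -9.22, north 11.4 cos 234° = -6.70
Leg 2 (276°, 81.2 nmi): east 81.2 sin 276° = -80.76, north 81.2 cos 276° = 8.49
Leg 3 (122°, 83.1 nmi): east 83.1 sin 122° = 70.47, north 83.1 cos 122° = -44.04
Leg 4 (023°, 85.3 nmi): east 85.3 sin 23° = 33.33, north 85.3 cos 23° = 78.52
Net north component: 36.27 nmi.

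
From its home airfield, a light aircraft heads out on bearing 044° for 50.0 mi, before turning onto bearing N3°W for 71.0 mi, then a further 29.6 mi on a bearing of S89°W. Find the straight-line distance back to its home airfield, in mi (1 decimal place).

Leg 1 (044°, 50.0 mi): east 50.0 sin 44° = 34.73, north 50.0 cos 44° = 35.97
Leg 2 (N3°W, 71.0 mi): east 71.0 sin 357° = -3.72, north 71.0 cos 357° = 70.90
Leg 3 (S89°W, 29.6 mi): east 29.6 sin 269° = -29.60, north 29.6 cos 269° = -0.52
Net: 1.42 east, 106.35 north. Distance = √((1.42)² + (106.35)²) = 106.363 mi.

106.4 mi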